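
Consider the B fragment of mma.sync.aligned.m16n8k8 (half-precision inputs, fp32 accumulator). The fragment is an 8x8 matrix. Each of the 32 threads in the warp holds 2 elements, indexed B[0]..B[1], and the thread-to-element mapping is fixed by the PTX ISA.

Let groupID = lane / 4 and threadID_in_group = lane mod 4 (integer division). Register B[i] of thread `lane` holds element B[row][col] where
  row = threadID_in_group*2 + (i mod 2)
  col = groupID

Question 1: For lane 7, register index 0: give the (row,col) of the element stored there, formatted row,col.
7: G=1,T=3
[0] (3*2+0,1) = (6,1)

6,1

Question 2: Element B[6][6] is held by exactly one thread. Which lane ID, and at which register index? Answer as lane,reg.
c:6=>grp=6  r:6=>tig=3,lo=0
L=6*4+3=27  i=0=0

27,0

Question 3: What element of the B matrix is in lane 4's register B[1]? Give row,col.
1,1

lane 4⇒4/4=1, 4 mod 4=0
i=1  r:2·0+1⇒1  c:1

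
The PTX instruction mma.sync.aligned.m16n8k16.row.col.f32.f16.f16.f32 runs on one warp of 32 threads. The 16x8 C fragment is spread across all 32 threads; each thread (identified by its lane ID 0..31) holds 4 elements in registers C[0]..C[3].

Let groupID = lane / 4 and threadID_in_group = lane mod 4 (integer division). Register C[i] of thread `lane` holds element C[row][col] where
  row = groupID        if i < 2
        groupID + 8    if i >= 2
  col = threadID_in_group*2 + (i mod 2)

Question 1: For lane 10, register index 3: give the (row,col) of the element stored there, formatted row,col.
10: grp=2,tig=2
[3] (2+8,2*2+1) = (10,5)

10,5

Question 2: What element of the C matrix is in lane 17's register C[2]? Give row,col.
12,2

lane 17->17/4=4, 17 mod 4=1
i=2  r:4+8->12  c:2·1+0->2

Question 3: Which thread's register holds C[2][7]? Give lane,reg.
r: 2->gid=2,r8=0  c: 7->tid=3,i&1=1
L=2*4+3=11  i=0*2+1=1

11,1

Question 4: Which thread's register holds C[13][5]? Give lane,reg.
r:13=>grp=5,rB=1  c:5=>tig=2,lo=1
L=5*4+2=22  i=1*2+1=3

22,3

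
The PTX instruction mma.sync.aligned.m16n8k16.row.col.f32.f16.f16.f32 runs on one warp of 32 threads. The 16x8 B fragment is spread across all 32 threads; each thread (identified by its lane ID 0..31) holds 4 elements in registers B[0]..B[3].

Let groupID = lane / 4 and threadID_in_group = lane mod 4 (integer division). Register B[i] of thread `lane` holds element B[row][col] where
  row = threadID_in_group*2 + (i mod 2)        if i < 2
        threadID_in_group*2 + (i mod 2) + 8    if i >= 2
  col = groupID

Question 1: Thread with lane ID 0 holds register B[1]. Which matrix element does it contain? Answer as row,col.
lane 0: g=0 (0/4), t=0 (0%4)
i=1: r=0*2+1+0=1, c=g=0

1,0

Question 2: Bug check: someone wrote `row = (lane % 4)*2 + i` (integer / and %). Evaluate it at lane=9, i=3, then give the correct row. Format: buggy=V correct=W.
buggy=5 correct=11

`(lane % 4)*2 + i`[9,3]->5
L=9->gid=9>>2=2, tid=9&3=1
[3]->row 1·2+1+8=11  col gid=2
row: 5 vs 11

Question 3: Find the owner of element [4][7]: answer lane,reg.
c: 7->gid=7  r: 4->r8=0,tid=2,i&1=0
L=7*4+2=30  i=0*2+0=0

30,0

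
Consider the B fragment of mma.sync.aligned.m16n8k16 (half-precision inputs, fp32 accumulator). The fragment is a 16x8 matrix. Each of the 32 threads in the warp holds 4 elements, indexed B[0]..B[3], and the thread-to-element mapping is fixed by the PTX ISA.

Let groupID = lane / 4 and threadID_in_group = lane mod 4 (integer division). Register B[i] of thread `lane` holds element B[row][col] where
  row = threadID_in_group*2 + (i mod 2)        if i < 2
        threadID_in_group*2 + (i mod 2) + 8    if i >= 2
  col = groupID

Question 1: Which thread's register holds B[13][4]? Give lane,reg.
18,3

c:4=>grp=4  r:13=>rB=1,tig=2,lo=1
L=4*4+2=18  i=1*2+1=3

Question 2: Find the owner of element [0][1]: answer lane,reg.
4,0

c:1=>grp=1  r:0=>rB=0,tig=0,lo=0
L=1*4+0=4  i=0*2+0=0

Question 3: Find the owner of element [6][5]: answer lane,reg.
c: 5->gid=5  r: 6->r8=0,tid=3,i&1=0
L=5*4+3=23  i=0*2+0=0

23,0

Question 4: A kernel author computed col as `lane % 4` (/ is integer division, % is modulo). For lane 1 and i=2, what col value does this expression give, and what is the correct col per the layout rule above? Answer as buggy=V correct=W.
buggy=1 correct=0

`lane % 4`[1,2]⇒1
1: gr=0,th=1
[2] (1*2+0+8,0) = (10,0)
col: 1 vs 0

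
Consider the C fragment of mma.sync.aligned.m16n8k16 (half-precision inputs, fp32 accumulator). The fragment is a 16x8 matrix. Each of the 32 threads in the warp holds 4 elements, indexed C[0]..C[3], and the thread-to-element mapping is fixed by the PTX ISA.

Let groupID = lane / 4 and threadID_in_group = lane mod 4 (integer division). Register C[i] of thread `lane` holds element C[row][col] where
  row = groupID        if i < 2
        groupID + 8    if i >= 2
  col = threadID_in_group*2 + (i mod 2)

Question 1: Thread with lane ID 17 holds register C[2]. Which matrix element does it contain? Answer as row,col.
lane 17⇒17/4=4, 17 mod 4=1
i=2  r:4+8⇒12  c:2·1+0⇒2

12,2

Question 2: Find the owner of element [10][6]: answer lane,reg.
r:10=>grp=2,rB=1  c:6=>tig=3,lo=0
L=2*4+3=11  i=1*2+0=2

11,2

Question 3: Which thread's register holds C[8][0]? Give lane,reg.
r: 8->gid=0,r8=1  c: 0->tid=0,i&1=0
L=0*4+0=0  i=1*2+0=2

0,2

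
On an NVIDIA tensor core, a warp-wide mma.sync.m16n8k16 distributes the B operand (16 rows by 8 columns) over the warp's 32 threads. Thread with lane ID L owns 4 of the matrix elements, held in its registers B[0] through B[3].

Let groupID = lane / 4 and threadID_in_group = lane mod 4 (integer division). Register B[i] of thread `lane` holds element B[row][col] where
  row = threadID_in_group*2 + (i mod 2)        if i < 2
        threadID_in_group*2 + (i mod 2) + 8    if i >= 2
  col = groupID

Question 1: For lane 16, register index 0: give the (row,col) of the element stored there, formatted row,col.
lane 16⇒16/4=4, 16 mod 4=0
i=0  r:2·0+0+0⇒0  c:4

0,4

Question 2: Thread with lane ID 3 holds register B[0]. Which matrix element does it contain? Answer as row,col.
6,0

L=3->gid=3>>2=0, tid=3&3=3
[0]->row 3·2+0+0=6  col gid=0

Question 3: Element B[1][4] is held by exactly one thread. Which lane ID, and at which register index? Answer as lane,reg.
16,1

c:4=>grp=4  r:1=>rB=0,tig=0,lo=1
L=4*4+0=16  i=0*2+1=1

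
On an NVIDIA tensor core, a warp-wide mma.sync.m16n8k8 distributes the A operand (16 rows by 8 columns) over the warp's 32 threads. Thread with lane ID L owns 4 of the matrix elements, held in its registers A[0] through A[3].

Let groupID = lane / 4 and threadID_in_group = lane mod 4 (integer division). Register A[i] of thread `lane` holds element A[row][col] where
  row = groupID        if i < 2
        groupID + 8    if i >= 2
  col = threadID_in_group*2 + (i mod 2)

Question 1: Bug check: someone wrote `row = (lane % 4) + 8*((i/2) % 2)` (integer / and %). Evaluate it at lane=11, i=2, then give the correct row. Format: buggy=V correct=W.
`(lane % 4) + 8*((i/2) % 2)`[11,2]->11
lane 11->11/4=2, 11 mod 4=3
i=2  r:2+8->10  c:2·3+0->6
row: 11 vs 10

buggy=11 correct=10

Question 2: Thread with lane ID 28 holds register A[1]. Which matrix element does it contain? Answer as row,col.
28: grp=7,tig=0
[1] (7+0,0*2+1) = (7,1)

7,1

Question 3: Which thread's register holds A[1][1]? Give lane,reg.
r=1->g=1,rb=0  c=1->t=0,b0=1
L=1*4+0=4  i=0*2+1=1

4,1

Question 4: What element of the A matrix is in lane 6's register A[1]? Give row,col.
6: gr=1,th=2
[1] (1+0,2*2+1) = (1,5)

1,5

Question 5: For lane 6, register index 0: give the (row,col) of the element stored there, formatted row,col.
lane 6: gr=1 (6/4), th=2 (6%4)
i=0: r=1+0=1, c=2*2+0=4

1,4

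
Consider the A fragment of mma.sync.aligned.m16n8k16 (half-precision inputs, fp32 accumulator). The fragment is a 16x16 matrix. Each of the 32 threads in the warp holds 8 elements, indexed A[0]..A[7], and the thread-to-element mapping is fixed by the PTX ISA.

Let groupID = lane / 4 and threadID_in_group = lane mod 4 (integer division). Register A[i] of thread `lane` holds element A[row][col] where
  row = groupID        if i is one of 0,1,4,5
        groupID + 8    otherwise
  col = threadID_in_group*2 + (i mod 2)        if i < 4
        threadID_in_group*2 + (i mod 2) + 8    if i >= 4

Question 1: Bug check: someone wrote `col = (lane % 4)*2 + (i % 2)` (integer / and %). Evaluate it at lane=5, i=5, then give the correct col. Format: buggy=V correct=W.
`(lane % 4)*2 + (i % 2)`[5,5]=>3
lane 5=>5/4=1, 5 mod 4=1
i=5  r:1+0=>1  c:2·1+1+8=>11
col: 3 vs 11

buggy=3 correct=11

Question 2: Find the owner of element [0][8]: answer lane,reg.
0,4

r=0→G=0,rhi=0  c=8→chi=1,T=0,p=0
L=0*4+0=0  i=1*4+0*2+0=4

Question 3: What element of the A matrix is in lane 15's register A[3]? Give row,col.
lane 15⇒15/4=3, 15 mod 4=3
i=3  r:3+8⇒11  c:2·3+1+0⇒7

11,7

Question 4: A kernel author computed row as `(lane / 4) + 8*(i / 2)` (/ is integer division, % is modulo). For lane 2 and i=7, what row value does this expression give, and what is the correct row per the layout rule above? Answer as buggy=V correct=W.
`(lane / 4) + 8*(i / 2)`[2,7]->24
lane 2: gid=0 (2/4), tid=2 (2%4)
i=7: r=0+8=8, c=2*2+1+8=13
row: 24 vs 8

buggy=24 correct=8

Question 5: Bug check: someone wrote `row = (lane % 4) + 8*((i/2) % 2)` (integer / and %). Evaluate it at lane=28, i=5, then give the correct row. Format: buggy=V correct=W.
`(lane % 4) + 8*((i/2) % 2)`[28,5]=>0
lane 28=>28/4=7, 28 mod 4=0
i=5  r:7+0=>7  c:2·0+1+8=>9
row: 0 vs 7

buggy=0 correct=7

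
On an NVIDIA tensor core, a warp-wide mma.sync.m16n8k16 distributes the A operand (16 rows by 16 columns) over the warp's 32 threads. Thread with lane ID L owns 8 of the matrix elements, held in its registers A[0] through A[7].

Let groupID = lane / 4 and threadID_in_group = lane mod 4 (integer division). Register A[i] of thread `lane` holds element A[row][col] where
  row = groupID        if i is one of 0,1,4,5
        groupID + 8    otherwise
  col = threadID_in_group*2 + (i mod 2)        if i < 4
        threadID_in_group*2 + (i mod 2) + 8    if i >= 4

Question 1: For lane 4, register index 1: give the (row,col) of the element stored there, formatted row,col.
L=4⇒gr=4>>2=1, th=4&3=0
[1]⇒row 1+0=1  col 0·2+1+0=1

1,1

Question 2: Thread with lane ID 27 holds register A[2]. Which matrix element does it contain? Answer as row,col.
27: gid=6,tid=3
[2] (6+8,3*2+0+0) = (14,6)

14,6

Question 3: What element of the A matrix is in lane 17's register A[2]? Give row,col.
12,2

17: gid=4,tid=1
[2] (4+8,1*2+0+0) = (12,2)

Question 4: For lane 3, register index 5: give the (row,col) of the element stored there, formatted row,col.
3: gr=0,th=3
[5] (0+0,3*2+1+8) = (0,15)

0,15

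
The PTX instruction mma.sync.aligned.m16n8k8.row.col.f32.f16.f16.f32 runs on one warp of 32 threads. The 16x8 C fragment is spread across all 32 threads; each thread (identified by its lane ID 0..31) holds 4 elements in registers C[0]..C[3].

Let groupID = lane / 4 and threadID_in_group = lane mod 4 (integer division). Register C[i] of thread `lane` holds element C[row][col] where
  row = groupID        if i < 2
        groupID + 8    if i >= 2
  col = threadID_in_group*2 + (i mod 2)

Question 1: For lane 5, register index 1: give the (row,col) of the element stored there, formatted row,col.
lane 5->5/4=1, 5 mod 4=1
i=1  r:1+0->1  c:2·1+1->3

1,3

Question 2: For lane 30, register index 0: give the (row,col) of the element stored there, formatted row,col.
30: g=7,t=2
[0] (7+0,2*2+0) = (7,4)

7,4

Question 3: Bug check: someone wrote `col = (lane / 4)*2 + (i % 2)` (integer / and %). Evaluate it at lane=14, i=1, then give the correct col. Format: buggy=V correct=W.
`(lane / 4)*2 + (i % 2)`[14,1]⇒7
lane 14: gr=3 (14/4), th=2 (14%4)
i=1: r=3+0=3, c=2*2+1=5
col: 7 vs 5

buggy=7 correct=5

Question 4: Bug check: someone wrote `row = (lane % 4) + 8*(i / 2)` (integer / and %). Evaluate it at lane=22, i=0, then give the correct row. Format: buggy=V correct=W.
buggy=2 correct=5

`(lane % 4) + 8*(i / 2)`[22,0]⇒2
L=22⇒gr=22>>2=5, th=22&3=2
[0]⇒row 5+0=5  col 2·2+0=4
row: 2 vs 5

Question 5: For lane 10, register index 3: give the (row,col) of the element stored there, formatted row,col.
10,5

10: G=2,T=2
[3] (2+8,2*2+1) = (10,5)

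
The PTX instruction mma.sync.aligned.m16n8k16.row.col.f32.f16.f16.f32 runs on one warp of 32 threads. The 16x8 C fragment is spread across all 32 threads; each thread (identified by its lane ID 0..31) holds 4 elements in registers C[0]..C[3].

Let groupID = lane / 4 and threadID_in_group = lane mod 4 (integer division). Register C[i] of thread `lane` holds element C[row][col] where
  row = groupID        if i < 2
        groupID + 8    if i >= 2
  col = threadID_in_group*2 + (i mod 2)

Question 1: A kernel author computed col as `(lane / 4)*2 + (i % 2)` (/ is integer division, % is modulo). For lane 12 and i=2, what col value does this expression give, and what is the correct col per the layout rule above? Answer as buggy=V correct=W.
buggy=6 correct=0

`(lane / 4)*2 + (i % 2)`[12,2]->6
lane 12->12/4=3, 12 mod 4=0
i=2  r:3+8->11  c:2·0+0->0
col: 6 vs 0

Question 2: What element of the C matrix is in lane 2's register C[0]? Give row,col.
lane 2->2/4=0, 2 mod 4=2
i=0  r:0+0->0  c:2·2+0->4

0,4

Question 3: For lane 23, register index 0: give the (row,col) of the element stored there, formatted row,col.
lane 23⇒23/4=5, 23 mod 4=3
i=0  r:5+0⇒5  c:2·3+0⇒6

5,6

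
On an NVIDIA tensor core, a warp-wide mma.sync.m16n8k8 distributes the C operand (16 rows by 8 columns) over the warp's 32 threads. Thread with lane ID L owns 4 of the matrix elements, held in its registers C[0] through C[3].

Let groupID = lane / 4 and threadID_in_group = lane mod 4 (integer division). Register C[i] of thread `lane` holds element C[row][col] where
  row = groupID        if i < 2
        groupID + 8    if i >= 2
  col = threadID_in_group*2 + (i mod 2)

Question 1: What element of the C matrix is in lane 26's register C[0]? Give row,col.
26: grp=6,tig=2
[0] (6+0,2*2+0) = (6,4)

6,4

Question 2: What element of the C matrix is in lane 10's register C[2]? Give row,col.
10,4

lane 10: G=2 (10/4), T=2 (10%4)
i=2: r=2+8=10, c=2*2+0=4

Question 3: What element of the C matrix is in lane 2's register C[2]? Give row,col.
8,4

lane 2→2/4=0, 2 mod 4=2
i=2  r:0+8→8  c:2·2+0→4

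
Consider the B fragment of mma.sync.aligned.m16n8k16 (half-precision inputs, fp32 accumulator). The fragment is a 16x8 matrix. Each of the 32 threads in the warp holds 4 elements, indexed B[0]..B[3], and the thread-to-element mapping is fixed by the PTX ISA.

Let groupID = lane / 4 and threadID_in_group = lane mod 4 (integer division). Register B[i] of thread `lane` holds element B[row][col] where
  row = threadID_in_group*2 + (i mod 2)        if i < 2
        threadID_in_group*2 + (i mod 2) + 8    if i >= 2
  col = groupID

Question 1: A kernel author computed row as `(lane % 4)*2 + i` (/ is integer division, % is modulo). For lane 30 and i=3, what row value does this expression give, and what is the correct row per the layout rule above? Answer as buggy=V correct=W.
`(lane % 4)*2 + i`[30,3]⇒7
lane 30: gr=7 (30/4), th=2 (30%4)
i=3: r=2*2+1+8=13, c=gr=7
row: 7 vs 13

buggy=7 correct=13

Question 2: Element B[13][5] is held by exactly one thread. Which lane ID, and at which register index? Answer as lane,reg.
c=5->g=5  r=13->rb=1,t=2,b0=1
L=5*4+2=22  i=1*2+1=3

22,3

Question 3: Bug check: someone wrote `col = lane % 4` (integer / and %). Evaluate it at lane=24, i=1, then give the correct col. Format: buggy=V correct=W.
`lane % 4`[24,1]=>0
24: grp=6,tig=0
[1] (0*2+1+0,6) = (1,6)
col: 0 vs 6

buggy=0 correct=6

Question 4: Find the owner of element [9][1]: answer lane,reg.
c:1=>grp=1  r:9=>rB=1,tig=0,lo=1
L=1*4+0=4  i=1*2+1=3

4,3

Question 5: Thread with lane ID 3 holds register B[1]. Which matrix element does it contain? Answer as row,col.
7,0

lane 3->3/4=0, 3 mod 4=3
i=1  r:2·3+1+0->7  c:0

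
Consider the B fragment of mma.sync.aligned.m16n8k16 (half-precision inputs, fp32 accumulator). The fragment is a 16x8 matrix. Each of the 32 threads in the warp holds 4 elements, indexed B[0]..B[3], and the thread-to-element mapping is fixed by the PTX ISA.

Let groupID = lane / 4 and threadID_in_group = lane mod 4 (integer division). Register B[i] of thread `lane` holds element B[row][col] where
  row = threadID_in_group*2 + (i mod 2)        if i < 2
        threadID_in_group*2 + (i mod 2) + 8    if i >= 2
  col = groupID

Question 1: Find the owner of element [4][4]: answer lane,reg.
18,0

c=4→G=4  r=4→rhi=0,T=2,p=0
L=4*4+2=18  i=0*2+0=0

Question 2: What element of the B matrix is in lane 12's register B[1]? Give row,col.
1,3

lane 12⇒12/4=3, 12 mod 4=0
i=1  r:2·0+1+0⇒1  c:3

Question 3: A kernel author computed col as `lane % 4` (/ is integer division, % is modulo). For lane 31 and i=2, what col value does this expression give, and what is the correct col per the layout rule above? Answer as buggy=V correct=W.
`lane % 4`[31,2]->3
lane 31->31/4=7, 31 mod 4=3
i=2  r:2·3+0+8->14  c:7
col: 3 vs 7

buggy=3 correct=7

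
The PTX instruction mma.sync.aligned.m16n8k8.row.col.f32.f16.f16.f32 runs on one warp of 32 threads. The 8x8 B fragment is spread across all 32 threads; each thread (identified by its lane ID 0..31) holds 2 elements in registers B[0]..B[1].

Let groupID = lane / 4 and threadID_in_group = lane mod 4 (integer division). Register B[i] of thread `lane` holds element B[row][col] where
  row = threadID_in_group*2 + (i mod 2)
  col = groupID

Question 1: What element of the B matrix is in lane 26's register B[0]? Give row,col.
4,6

lane 26=>26/4=6, 26 mod 4=2
i=0  r:2·2+0=>4  c:6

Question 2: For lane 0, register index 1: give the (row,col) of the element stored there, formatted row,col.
0: g=0,t=0
[1] (0*2+1,0) = (1,0)

1,0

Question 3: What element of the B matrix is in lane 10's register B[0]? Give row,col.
lane 10->10/4=2, 10 mod 4=2
i=0  r:2·2+0->4  c:2

4,2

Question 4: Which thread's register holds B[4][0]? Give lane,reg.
2,0

c: 0->gid=0  r: 4->tid=2,i&1=0
L=0*4+2=2  i=0=0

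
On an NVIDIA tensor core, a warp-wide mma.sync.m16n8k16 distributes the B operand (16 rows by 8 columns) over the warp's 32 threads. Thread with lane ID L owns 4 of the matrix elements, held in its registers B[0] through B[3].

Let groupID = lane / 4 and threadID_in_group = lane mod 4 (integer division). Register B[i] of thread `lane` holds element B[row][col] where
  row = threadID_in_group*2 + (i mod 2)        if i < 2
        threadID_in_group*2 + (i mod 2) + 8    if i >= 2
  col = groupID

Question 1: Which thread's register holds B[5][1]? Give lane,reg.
c=1→G=1  r=5→rhi=0,T=2,p=1
L=1*4+2=6  i=0*2+1=1

6,1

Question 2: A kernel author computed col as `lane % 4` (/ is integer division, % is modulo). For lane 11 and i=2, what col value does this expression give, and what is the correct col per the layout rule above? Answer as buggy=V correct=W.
`lane % 4`[11,2]⇒3
L=11⇒gr=11>>2=2, th=11&3=3
[2]⇒row 3·2+0+8=14  col gr=2
col: 3 vs 2

buggy=3 correct=2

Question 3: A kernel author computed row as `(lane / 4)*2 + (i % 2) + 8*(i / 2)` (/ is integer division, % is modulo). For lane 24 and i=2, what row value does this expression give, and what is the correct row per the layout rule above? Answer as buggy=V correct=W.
`(lane / 4)*2 + (i % 2) + 8*(i / 2)`[24,2]⇒20
lane 24: gr=6 (24/4), th=0 (24%4)
i=2: r=0*2+0+8=8, c=gr=6
row: 20 vs 8

buggy=20 correct=8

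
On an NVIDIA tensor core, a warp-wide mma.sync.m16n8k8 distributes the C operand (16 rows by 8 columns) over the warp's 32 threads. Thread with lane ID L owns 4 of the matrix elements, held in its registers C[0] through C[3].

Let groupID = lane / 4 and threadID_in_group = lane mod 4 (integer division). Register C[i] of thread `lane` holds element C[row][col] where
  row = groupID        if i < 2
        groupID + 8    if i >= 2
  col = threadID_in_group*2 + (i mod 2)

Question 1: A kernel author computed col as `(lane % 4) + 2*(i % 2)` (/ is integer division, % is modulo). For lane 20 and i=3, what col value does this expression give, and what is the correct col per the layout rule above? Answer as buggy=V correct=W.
buggy=2 correct=1

`(lane % 4) + 2*(i % 2)`[20,3]⇒2
lane 20: gr=5 (20/4), th=0 (20%4)
i=3: r=5+8=13, c=0*2+1=1
col: 2 vs 1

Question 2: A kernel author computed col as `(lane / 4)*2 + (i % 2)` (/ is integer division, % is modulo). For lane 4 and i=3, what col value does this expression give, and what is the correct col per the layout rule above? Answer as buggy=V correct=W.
`(lane / 4)*2 + (i % 2)`[4,3]->3
lane 4: g=1 (4/4), t=0 (4%4)
i=3: r=1+8=9, c=0*2+1=1
col: 3 vs 1

buggy=3 correct=1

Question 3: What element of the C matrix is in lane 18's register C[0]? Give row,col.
4,4

18: G=4,T=2
[0] (4+0,2*2+0) = (4,4)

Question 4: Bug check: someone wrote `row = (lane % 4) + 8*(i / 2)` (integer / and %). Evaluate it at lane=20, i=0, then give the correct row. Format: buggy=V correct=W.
`(lane % 4) + 8*(i / 2)`[20,0]⇒0
lane 20: gr=5 (20/4), th=0 (20%4)
i=0: r=5+0=5, c=0*2+0=0
row: 0 vs 5

buggy=0 correct=5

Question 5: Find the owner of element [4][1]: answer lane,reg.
16,1

r=4->g=4,rb=0  c=1->t=0,b0=1
L=4*4+0=16  i=0*2+1=1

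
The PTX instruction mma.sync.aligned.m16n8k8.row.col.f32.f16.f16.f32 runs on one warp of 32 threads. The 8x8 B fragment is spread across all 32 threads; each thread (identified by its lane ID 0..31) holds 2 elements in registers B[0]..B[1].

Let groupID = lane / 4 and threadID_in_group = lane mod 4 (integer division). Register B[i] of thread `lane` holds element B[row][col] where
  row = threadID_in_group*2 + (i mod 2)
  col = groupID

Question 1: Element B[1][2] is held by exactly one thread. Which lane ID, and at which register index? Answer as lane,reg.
8,1

c=2->g=2  r=1->t=0,b0=1
L=2*4+0=8  i=1=1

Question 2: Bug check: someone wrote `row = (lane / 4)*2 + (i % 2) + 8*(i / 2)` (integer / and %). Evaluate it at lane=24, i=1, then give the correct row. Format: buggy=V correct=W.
buggy=13 correct=1

`(lane / 4)*2 + (i % 2) + 8*(i / 2)`[24,1]=>13
lane 24=>24/4=6, 24 mod 4=0
i=1  r:2·0+1=>1  c:6
row: 13 vs 1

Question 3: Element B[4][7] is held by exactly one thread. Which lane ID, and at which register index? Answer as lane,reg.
c=7→G=7  r=4→T=2,p=0
L=7*4+2=30  i=0=0

30,0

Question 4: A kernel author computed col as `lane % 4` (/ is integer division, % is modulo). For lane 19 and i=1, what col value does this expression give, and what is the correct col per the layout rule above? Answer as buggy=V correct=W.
buggy=3 correct=4

`lane % 4`[19,1]->3
lane 19: gid=4 (19/4), tid=3 (19%4)
i=1: r=3*2+1=7, c=gid=4
col: 3 vs 4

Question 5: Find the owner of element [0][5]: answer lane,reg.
c:5=>grp=5  r:0=>tig=0,lo=0
L=5*4+0=20  i=0=0

20,0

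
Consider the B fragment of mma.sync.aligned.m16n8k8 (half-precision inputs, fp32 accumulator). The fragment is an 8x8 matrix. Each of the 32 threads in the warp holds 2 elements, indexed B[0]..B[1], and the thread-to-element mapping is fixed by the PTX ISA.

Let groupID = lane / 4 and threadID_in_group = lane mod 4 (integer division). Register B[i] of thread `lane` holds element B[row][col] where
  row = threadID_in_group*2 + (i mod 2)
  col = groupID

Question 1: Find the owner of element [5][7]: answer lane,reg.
c=7->g=7  r=5->t=2,b0=1
L=7*4+2=30  i=1=1

30,1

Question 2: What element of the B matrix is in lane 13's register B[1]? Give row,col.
lane 13→13/4=3, 13 mod 4=1
i=1  r:2·1+1→3  c:3

3,3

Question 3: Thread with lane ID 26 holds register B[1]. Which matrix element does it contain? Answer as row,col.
26: gid=6,tid=2
[1] (2*2+1,6) = (5,6)

5,6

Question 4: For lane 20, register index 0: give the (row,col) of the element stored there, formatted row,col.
lane 20->20/4=5, 20 mod 4=0
i=0  r:2·0+0->0  c:5

0,5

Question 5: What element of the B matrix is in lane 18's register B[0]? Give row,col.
4,4

lane 18⇒18/4=4, 18 mod 4=2
i=0  r:2·2+0⇒4  c:4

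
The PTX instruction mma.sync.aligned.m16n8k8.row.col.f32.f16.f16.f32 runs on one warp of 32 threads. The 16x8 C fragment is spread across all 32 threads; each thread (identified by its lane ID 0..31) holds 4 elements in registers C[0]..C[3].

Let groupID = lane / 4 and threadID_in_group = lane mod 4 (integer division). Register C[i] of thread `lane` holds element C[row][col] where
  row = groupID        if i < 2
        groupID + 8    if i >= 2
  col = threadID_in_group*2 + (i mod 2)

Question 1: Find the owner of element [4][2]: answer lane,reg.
r=4→G=4,rhi=0  c=2→T=1,p=0
L=4*4+1=17  i=0*2+0=0

17,0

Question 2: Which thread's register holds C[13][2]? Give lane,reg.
r:13=>grp=5,rB=1  c:2=>tig=1,lo=0
L=5*4+1=21  i=1*2+0=2

21,2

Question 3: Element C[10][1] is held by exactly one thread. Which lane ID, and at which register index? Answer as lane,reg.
r: 10->gid=2,r8=1  c: 1->tid=0,i&1=1
L=2*4+0=8  i=1*2+1=3

8,3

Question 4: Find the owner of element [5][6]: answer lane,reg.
23,0

r: 5->gid=5,r8=0  c: 6->tid=3,i&1=0
L=5*4+3=23  i=0*2+0=0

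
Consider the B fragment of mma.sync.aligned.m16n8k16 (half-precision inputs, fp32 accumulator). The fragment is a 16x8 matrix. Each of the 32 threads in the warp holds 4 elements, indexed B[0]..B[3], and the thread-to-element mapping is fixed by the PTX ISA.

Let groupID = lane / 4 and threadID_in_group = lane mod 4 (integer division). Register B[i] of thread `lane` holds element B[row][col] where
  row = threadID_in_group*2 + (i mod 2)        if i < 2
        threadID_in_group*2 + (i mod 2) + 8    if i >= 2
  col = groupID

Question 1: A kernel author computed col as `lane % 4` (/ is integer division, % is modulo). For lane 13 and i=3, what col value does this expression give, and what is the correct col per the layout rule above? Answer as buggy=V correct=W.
`lane % 4`[13,3]⇒1
lane 13: gr=3 (13/4), th=1 (13%4)
i=3: r=1*2+1+8=11, c=gr=3
col: 1 vs 3

buggy=1 correct=3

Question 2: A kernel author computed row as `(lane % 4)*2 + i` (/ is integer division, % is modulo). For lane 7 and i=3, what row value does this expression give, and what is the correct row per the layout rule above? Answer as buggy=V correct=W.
`(lane % 4)*2 + i`[7,3]→9
L=7→G=7>>2=1, T=7&3=3
[3]→row 3·2+1+8=15  col G=1
row: 9 vs 15

buggy=9 correct=15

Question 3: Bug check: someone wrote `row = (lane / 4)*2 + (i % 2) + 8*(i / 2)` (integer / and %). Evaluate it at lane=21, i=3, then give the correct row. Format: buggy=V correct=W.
buggy=19 correct=11

`(lane / 4)*2 + (i % 2) + 8*(i / 2)`[21,3]->19
L=21->gid=21>>2=5, tid=21&3=1
[3]->row 1·2+1+8=11  col gid=5
row: 19 vs 11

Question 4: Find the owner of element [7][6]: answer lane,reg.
c=6->g=6  r=7->rb=0,t=3,b0=1
L=6*4+3=27  i=0*2+1=1

27,1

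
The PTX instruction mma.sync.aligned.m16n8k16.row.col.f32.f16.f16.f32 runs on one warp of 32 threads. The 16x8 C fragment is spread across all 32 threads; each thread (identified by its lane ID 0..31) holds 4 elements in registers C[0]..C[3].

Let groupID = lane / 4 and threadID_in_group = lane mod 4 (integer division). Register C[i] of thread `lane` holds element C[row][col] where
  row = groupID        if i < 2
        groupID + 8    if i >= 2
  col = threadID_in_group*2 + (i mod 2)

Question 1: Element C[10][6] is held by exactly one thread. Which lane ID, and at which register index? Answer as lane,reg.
11,2

r=10->g=2,rb=1  c=6->t=3,b0=0
L=2*4+3=11  i=1*2+0=2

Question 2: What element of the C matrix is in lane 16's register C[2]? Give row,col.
lane 16->16/4=4, 16 mod 4=0
i=2  r:4+8->12  c:2·0+0->0

12,0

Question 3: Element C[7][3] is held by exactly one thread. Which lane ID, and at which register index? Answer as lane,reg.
29,1

r=7→G=7,rhi=0  c=3→T=1,p=1
L=7*4+1=29  i=0*2+1=1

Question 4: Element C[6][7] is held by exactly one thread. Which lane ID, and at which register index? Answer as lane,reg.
r:6=>grp=6,rB=0  c:7=>tig=3,lo=1
L=6*4+3=27  i=0*2+1=1

27,1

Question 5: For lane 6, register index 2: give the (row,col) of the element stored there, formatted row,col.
9,4

L=6->gid=6>>2=1, tid=6&3=2
[2]->row 1+8=9  col 2·2+0=4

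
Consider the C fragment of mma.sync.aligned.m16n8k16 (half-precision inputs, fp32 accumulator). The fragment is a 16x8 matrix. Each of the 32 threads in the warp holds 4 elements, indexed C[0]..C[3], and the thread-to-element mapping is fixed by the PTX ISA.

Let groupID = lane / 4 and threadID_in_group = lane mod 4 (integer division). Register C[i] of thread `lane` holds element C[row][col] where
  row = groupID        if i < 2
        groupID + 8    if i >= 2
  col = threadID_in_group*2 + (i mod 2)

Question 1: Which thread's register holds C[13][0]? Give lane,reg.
r=13→G=5,rhi=1  c=0→T=0,p=0
L=5*4+0=20  i=1*2+0=2

20,2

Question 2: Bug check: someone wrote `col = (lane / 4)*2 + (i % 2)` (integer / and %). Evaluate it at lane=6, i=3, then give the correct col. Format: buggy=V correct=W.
`(lane / 4)*2 + (i % 2)`[6,3]->3
L=6->gid=6>>2=1, tid=6&3=2
[3]->row 1+8=9  col 2·2+1=5
col: 3 vs 5

buggy=3 correct=5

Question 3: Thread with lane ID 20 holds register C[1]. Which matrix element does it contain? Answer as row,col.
5,1

lane 20: gid=5 (20/4), tid=0 (20%4)
i=1: r=5+0=5, c=0*2+1=1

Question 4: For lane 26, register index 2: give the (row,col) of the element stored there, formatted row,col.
lane 26: g=6 (26/4), t=2 (26%4)
i=2: r=6+8=14, c=2*2+0=4

14,4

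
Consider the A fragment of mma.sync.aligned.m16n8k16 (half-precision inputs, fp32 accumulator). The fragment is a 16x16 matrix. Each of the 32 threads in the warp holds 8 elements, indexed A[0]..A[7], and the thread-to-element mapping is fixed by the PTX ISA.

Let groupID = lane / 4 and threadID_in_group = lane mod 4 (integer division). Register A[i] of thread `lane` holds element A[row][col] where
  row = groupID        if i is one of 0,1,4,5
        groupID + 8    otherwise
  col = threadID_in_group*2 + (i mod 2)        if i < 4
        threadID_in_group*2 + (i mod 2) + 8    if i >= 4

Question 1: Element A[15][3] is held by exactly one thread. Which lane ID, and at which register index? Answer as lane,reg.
29,3

r=15⇒gr=7,Rb=1  c=3⇒Cb=0,th=1,odd=1
L=7*4+1=29  i=0*4+1*2+1=3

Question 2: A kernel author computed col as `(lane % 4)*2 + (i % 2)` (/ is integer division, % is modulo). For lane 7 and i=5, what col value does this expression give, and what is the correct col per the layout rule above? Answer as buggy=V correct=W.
buggy=7 correct=15

`(lane % 4)*2 + (i % 2)`[7,5]=>7
lane 7: grp=1 (7/4), tig=3 (7%4)
i=5: r=1+0=1, c=3*2+1+8=15
col: 7 vs 15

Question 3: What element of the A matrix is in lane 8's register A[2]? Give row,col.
L=8⇒gr=8>>2=2, th=8&3=0
[2]⇒row 2+8=10  col 0·2+0+0=0

10,0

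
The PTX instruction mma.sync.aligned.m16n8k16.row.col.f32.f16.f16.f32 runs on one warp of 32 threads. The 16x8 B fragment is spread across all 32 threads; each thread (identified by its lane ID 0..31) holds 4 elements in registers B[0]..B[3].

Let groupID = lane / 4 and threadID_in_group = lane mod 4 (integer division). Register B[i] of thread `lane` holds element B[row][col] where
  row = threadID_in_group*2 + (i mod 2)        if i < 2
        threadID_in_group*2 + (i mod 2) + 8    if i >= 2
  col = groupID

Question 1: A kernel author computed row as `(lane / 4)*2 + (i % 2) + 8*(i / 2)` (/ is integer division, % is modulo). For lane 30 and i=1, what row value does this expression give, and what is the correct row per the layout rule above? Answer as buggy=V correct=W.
buggy=15 correct=5

`(lane / 4)*2 + (i % 2) + 8*(i / 2)`[30,1]→15
30: G=7,T=2
[1] (2*2+1+0,7) = (5,7)
row: 15 vs 5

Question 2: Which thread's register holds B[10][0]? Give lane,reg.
c=0⇒gr=0  r=10⇒Rb=1,th=1,odd=0
L=0*4+1=1  i=1*2+0=2

1,2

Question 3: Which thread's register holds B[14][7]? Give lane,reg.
31,2

c=7→G=7  r=14→rhi=1,T=3,p=0
L=7*4+3=31  i=1*2+0=2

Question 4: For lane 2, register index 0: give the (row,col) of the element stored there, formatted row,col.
lane 2=>2/4=0, 2 mod 4=2
i=0  r:2·2+0+0=>4  c:0

4,0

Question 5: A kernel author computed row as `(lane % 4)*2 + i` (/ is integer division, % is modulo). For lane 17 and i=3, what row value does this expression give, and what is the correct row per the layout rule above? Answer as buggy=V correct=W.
`(lane % 4)*2 + i`[17,3]→5
lane 17: G=4 (17/4), T=1 (17%4)
i=3: r=1*2+1+8=11, c=G=4
row: 5 vs 11

buggy=5 correct=11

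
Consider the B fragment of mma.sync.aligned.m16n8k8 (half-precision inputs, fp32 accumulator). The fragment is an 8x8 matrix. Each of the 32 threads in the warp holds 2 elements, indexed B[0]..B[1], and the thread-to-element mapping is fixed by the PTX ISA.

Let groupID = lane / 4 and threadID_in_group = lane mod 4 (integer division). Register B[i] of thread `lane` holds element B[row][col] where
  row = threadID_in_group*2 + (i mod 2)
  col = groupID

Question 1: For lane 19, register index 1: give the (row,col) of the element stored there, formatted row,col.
19: gid=4,tid=3
[1] (3*2+1,4) = (7,4)

7,4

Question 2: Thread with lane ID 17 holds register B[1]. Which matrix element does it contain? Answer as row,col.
L=17=>grp=17>>2=4, tig=17&3=1
[1]=>row 1·2+1=3  col grp=4

3,4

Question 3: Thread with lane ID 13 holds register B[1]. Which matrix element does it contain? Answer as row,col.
lane 13: g=3 (13/4), t=1 (13%4)
i=1: r=1*2+1=3, c=g=3

3,3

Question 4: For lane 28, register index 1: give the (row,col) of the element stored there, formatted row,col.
1,7

lane 28: g=7 (28/4), t=0 (28%4)
i=1: r=0*2+1=1, c=g=7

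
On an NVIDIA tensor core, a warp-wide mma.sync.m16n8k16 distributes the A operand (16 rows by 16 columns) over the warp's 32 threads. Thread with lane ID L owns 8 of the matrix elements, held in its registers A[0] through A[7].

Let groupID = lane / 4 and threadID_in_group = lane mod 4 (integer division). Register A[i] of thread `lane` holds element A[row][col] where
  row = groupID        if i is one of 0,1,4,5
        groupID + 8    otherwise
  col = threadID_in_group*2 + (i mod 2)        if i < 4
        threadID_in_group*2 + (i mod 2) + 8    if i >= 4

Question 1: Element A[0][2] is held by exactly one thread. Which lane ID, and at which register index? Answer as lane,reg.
1,0

r=0->g=0,rb=0  c=2->cb=0,t=1,b0=0
L=0*4+1=1  i=0*4+0*2+0=0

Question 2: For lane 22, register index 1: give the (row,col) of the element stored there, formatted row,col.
5,5

lane 22: grp=5 (22/4), tig=2 (22%4)
i=1: r=5+0=5, c=2*2+1+0=5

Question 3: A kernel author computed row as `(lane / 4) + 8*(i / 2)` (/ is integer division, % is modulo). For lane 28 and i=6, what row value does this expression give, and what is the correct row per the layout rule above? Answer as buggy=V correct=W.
buggy=31 correct=15

`(lane / 4) + 8*(i / 2)`[28,6]=>31
lane 28: grp=7 (28/4), tig=0 (28%4)
i=6: r=7+8=15, c=0*2+0+8=8
row: 31 vs 15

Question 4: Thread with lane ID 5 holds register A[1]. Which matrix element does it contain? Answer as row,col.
5: grp=1,tig=1
[1] (1+0,1*2+1+0) = (1,3)

1,3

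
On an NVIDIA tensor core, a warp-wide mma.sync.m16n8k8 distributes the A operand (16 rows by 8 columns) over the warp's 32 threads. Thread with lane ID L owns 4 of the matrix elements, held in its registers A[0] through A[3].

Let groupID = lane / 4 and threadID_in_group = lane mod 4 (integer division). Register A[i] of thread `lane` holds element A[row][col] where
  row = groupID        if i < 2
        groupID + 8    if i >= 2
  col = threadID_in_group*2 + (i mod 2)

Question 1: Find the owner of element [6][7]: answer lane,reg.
27,1

r=6->g=6,rb=0  c=7->t=3,b0=1
L=6*4+3=27  i=0*2+1=1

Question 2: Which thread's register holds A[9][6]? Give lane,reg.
7,2

r=9->g=1,rb=1  c=6->t=3,b0=0
L=1*4+3=7  i=1*2+0=2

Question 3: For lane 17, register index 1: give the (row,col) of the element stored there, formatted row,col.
4,3

L=17->g=17>>2=4, t=17&3=1
[1]->row 4+0=4  col 1·2+1=3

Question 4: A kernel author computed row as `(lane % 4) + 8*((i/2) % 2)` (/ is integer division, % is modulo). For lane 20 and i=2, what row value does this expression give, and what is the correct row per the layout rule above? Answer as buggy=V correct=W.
`(lane % 4) + 8*((i/2) % 2)`[20,2]⇒8
L=20⇒gr=20>>2=5, th=20&3=0
[2]⇒row 5+8=13  col 0·2+0=0
row: 8 vs 13

buggy=8 correct=13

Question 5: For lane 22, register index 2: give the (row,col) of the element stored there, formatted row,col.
lane 22: G=5 (22/4), T=2 (22%4)
i=2: r=5+8=13, c=2*2+0=4

13,4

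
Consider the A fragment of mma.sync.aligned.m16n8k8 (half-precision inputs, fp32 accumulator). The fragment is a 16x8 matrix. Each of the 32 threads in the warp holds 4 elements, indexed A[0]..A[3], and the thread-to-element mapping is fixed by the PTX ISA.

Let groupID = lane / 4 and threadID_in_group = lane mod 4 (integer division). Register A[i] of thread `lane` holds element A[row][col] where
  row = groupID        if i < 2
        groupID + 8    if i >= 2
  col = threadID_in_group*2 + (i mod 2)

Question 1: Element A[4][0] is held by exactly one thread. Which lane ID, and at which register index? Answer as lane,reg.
16,0

r=4→G=4,rhi=0  c=0→T=0,p=0
L=4*4+0=16  i=0*2+0=0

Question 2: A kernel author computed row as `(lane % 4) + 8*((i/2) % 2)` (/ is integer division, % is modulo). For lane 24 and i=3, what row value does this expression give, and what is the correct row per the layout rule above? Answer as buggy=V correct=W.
buggy=8 correct=14

`(lane % 4) + 8*((i/2) % 2)`[24,3]->8
lane 24->24/4=6, 24 mod 4=0
i=3  r:6+8->14  c:2·0+1->1
row: 8 vs 14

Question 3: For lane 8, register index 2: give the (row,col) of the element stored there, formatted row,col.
lane 8: gr=2 (8/4), th=0 (8%4)
i=2: r=2+8=10, c=0*2+0=0

10,0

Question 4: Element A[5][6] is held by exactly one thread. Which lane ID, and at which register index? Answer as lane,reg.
23,0

r:5=>grp=5,rB=0  c:6=>tig=3,lo=0
L=5*4+3=23  i=0*2+0=0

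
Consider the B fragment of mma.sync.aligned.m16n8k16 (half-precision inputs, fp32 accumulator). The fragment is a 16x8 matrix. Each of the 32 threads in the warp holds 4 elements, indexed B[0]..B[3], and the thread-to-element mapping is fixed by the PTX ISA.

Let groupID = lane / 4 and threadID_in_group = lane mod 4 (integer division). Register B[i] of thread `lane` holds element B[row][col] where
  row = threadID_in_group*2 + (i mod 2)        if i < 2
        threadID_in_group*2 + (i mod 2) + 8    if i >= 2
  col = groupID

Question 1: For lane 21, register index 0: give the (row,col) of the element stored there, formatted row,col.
lane 21→21/4=5, 21 mod 4=1
i=0  r:2·1+0+0→2  c:5

2,5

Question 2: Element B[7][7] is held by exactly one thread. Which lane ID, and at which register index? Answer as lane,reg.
c: 7->gid=7  r: 7->r8=0,tid=3,i&1=1
L=7*4+3=31  i=0*2+1=1

31,1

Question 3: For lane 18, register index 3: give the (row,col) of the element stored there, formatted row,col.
13,4

18: G=4,T=2
[3] (2*2+1+8,4) = (13,4)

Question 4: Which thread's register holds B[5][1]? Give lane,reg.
c:1=>grp=1  r:5=>rB=0,tig=2,lo=1
L=1*4+2=6  i=0*2+1=1

6,1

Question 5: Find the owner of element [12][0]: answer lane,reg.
c=0→G=0  r=12→rhi=1,T=2,p=0
L=0*4+2=2  i=1*2+0=2

2,2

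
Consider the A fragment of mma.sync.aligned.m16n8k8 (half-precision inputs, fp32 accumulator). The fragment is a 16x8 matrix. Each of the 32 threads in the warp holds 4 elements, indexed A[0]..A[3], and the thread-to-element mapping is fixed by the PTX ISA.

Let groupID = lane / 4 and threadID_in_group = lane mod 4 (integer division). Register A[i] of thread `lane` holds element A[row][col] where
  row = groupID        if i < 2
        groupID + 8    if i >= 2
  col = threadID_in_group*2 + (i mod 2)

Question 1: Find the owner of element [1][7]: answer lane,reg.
7,1

r: 1->gid=1,r8=0  c: 7->tid=3,i&1=1
L=1*4+3=7  i=0*2+1=1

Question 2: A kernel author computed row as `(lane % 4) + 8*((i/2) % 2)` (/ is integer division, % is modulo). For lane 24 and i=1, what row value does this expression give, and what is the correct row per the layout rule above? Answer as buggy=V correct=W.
buggy=0 correct=6

`(lane % 4) + 8*((i/2) % 2)`[24,1]=>0
lane 24=>24/4=6, 24 mod 4=0
i=1  r:6+0=>6  c:2·0+1=>1
row: 0 vs 6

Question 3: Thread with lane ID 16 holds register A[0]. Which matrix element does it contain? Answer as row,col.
lane 16: gid=4 (16/4), tid=0 (16%4)
i=0: r=4+0=4, c=0*2+0=0

4,0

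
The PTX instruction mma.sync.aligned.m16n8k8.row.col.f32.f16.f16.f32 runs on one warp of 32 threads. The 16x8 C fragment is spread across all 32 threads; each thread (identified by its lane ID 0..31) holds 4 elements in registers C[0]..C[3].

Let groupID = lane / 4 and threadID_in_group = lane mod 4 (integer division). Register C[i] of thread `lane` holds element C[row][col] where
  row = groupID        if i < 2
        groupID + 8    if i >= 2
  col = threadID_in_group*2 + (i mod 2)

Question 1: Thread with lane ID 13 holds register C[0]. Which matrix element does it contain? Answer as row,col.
lane 13->13/4=3, 13 mod 4=1
i=0  r:3+0->3  c:2·1+0->2

3,2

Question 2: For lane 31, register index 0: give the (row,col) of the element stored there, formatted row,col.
7,6

lane 31: gid=7 (31/4), tid=3 (31%4)
i=0: r=7+0=7, c=3*2+0=6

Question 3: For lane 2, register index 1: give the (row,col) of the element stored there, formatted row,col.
0,5

L=2⇒gr=2>>2=0, th=2&3=2
[1]⇒row 0+0=0  col 2·2+1=5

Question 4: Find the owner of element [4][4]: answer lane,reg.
r: 4->gid=4,r8=0  c: 4->tid=2,i&1=0
L=4*4+2=18  i=0*2+0=0

18,0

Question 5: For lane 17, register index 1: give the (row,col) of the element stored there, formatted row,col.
lane 17: grp=4 (17/4), tig=1 (17%4)
i=1: r=4+0=4, c=1*2+1=3

4,3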